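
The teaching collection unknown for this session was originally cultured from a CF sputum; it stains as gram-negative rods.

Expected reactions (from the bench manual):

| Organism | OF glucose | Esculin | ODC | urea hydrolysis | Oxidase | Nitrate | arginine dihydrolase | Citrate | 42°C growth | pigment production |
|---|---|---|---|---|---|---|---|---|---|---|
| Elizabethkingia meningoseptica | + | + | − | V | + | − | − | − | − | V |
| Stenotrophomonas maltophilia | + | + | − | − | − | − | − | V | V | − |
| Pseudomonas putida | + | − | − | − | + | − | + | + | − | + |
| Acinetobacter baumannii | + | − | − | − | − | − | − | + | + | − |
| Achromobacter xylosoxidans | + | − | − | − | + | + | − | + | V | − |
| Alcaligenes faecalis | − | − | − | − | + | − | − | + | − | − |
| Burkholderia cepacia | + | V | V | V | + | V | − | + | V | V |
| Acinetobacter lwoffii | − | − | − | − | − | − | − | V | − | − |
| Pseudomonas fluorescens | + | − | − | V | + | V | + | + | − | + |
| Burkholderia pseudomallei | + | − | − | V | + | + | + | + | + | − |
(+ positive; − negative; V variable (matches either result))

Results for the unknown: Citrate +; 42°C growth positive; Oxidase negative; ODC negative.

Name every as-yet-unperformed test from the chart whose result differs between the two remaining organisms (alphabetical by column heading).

Citrate +: excludes Elizabethkingia meningoseptica — 9 left.
ODC −: all 9 remaining candidates are consistent.
42°C growth +: excludes Pseudomonas putida, Alcaligenes faecalis, Acinetobacter lwoffii, Pseudomonas fluorescens — 5 left.
Oxidase −: excludes Achromobacter xylosoxidans, Burkholderia cepacia, Burkholderia pseudomallei — 2 left.
Two candidates remain: Acinetobacter baumannii and Stenotrophomonas maltophilia.
  OF glucose: + vs + — same for both, does not separate.
  Esculin: Acinetobacter baumannii −, Stenotrophomonas maltophilia + — discriminates.
  urea hydrolysis: − vs − — same for both, does not separate.
  Nitrate: − vs − — same for both, does not separate.
  arginine dihydrolase: − vs − — same for both, does not separate.
  pigment production: − vs − — same for both, does not separate.

Esculin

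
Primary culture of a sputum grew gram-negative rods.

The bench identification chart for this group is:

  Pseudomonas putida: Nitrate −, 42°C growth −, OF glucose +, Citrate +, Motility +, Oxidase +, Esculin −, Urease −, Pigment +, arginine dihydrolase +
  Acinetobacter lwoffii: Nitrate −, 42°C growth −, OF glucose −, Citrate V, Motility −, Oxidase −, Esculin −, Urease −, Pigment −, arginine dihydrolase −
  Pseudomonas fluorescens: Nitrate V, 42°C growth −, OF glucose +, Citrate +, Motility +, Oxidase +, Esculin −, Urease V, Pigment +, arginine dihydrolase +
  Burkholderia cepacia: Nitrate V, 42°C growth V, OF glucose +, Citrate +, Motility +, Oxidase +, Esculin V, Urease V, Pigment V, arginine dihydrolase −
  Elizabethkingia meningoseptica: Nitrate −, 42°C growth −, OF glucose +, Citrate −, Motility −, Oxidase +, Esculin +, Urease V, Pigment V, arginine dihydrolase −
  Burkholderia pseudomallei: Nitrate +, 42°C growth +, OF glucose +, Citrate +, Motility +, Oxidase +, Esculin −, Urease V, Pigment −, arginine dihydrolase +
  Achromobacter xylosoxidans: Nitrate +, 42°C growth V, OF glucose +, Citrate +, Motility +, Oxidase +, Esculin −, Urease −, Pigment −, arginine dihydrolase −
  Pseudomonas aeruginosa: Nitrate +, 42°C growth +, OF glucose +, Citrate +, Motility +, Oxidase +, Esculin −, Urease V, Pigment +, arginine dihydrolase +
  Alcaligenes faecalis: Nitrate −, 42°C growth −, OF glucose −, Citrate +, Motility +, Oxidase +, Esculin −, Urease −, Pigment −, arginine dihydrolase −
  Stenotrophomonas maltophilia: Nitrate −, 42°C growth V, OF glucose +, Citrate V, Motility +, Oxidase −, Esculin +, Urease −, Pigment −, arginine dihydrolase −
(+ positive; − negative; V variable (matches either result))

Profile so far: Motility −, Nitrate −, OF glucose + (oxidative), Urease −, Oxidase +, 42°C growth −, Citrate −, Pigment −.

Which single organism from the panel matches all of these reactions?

Elizabethkingia meningoseptica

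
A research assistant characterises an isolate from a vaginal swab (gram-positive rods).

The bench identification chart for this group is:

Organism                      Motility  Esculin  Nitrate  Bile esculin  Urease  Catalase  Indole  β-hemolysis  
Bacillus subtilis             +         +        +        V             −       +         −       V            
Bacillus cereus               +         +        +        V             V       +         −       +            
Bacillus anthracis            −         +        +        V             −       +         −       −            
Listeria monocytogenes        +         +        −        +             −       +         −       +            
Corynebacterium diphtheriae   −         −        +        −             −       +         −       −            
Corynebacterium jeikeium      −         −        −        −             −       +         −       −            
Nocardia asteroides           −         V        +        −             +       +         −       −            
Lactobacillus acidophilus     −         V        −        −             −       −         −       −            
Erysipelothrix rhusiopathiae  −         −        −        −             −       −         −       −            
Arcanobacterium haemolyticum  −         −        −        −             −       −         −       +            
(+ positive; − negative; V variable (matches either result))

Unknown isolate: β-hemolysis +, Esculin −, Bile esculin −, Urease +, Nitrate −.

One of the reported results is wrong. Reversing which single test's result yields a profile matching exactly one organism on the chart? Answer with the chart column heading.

Urease

As reported, no row in the chart matches all 5 reactions.
Reversing Bile esculin → still no organism matches.
Reversing β-hemolysis → still no organism matches.
Reversing Nitrate → still no organism matches.
Reversing Esculin → still no organism matches.
Reversing Urease (to −) → unique match: Arcanobacterium haemolyticum.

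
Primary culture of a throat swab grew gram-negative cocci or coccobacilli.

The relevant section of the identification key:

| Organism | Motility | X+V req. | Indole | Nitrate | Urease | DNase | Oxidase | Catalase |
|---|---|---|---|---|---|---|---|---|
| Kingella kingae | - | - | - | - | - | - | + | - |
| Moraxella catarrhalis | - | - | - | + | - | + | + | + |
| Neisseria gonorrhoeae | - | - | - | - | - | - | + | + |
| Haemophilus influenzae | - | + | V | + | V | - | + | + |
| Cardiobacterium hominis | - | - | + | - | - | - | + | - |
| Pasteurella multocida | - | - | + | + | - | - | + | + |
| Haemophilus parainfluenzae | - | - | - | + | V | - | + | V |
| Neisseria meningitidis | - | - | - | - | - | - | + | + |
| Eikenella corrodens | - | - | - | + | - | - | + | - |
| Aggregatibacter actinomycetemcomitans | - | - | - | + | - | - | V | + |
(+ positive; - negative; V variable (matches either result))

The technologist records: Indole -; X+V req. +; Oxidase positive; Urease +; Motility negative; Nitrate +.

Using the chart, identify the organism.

Haemophilus influenzae

Oxidase +: all 10 remaining candidates are consistent.
Urease +: excludes 8 organisms — 2 left.
Nitrate +: all 2 remaining candidates are consistent.
Motility -: all 2 remaining candidates are consistent.
Indole -: all 2 remaining candidates are consistent.
X+V req. +: excludes Haemophilus parainfluenzae — 1 left.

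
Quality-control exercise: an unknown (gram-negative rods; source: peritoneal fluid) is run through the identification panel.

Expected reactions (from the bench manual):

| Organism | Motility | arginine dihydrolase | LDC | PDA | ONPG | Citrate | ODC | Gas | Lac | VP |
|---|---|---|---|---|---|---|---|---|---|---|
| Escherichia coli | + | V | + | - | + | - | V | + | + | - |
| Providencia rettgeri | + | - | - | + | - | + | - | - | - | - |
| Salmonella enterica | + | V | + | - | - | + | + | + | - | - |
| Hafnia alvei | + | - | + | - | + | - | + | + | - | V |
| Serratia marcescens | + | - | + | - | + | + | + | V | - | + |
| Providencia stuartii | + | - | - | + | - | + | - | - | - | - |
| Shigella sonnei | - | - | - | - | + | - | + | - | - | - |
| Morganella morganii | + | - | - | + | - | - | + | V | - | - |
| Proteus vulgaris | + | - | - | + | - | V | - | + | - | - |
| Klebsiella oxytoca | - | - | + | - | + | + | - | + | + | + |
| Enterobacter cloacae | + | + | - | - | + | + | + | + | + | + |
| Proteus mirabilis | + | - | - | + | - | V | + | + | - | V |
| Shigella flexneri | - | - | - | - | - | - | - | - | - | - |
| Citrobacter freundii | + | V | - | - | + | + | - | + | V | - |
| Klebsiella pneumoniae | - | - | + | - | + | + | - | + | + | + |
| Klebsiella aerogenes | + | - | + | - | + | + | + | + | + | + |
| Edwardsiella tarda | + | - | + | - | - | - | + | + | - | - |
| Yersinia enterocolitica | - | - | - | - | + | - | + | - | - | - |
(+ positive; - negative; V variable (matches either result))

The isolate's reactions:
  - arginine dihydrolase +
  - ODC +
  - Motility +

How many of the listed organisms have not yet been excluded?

arginine dihydrolase +: excludes 14 organisms — 4 left.
ODC +: excludes Citrobacter freundii — 3 left.
Motility +: all 3 remaining candidates are consistent.
Still consistent: Enterobacter cloacae, Escherichia coli, Salmonella enterica.

3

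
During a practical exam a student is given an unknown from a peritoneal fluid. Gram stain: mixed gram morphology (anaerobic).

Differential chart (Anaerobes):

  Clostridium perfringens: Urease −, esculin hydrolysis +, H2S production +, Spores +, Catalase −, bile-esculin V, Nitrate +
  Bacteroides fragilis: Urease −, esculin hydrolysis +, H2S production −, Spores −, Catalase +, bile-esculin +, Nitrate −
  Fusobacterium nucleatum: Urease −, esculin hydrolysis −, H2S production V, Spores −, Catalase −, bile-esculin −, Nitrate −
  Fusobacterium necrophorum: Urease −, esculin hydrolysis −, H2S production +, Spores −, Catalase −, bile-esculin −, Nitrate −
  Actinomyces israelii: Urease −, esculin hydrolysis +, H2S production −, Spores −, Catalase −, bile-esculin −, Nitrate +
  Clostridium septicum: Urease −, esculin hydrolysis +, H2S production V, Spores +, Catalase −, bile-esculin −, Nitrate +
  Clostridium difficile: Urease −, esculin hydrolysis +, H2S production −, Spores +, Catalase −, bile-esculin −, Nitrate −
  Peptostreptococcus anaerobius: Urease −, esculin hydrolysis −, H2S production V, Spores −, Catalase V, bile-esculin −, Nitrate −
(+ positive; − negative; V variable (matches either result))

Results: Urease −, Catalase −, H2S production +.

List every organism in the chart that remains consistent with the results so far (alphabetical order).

Clostridium perfringens, Clostridium septicum, Fusobacterium necrophorum, Fusobacterium nucleatum, Peptostreptococcus anaerobius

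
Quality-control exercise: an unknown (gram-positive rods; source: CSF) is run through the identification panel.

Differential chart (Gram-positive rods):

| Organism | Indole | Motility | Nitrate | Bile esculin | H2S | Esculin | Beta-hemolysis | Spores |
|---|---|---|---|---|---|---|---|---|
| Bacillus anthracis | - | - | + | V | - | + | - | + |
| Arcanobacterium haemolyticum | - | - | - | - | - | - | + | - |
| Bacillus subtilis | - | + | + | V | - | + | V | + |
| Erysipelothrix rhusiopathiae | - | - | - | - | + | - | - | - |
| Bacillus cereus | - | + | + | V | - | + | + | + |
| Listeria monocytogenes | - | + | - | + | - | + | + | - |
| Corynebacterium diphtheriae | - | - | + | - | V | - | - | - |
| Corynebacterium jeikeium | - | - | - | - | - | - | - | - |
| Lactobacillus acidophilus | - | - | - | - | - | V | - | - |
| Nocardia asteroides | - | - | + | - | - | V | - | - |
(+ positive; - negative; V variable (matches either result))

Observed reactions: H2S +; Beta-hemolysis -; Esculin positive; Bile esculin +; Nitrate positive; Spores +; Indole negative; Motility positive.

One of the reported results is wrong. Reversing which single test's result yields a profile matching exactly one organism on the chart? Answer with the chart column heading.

As reported, no row in the chart matches all 8 reactions.
Reversing Nitrate → still no organism matches.
Reversing H2S (to -) → unique match: Bacillus subtilis.
Reversing Indole → still no organism matches.
Reversing Spores → still no organism matches.
Reversing Motility → still no organism matches.
Reversing Esculin → still no organism matches.
Reversing Beta-hemolysis → still no organism matches.
Reversing Bile esculin → still no organism matches.

H2S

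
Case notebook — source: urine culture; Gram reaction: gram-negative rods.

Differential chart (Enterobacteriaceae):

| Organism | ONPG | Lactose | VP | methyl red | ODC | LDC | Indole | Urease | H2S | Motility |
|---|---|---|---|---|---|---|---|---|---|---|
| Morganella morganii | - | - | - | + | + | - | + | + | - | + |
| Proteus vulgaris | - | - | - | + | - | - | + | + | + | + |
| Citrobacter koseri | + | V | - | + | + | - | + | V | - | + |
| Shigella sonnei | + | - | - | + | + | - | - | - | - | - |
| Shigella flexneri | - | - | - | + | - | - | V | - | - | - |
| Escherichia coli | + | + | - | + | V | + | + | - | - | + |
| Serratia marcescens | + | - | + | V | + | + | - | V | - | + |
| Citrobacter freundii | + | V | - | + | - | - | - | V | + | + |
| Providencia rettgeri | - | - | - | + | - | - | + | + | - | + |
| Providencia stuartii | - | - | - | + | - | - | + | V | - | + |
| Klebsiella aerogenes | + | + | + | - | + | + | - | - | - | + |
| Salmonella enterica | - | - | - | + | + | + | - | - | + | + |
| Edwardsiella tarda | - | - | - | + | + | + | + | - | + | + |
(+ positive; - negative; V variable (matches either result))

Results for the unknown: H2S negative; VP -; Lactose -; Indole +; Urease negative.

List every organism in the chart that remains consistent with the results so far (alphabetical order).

Citrobacter koseri, Providencia stuartii, Shigella flexneri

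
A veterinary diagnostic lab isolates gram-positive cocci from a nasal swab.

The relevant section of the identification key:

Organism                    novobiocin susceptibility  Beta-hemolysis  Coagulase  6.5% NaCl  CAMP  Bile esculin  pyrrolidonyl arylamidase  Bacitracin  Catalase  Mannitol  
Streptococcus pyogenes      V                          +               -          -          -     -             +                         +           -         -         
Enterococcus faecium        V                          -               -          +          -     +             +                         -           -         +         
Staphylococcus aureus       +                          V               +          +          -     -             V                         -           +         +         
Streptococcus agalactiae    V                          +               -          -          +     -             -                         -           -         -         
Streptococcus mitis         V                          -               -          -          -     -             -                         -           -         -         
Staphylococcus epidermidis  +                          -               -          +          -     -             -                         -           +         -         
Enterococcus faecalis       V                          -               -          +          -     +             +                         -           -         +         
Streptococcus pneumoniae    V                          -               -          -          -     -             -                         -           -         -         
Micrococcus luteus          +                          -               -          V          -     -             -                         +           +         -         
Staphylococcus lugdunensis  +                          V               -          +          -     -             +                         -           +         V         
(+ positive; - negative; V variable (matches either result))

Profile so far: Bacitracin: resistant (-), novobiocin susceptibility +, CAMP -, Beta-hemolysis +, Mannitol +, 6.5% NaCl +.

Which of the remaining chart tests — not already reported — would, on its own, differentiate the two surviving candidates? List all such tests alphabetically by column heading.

Mannitol +: excludes 6 organisms — 4 left.
Bacitracin -: all 4 remaining candidates are consistent.
6.5% NaCl +: all 4 remaining candidates are consistent.
novobiocin susceptibility +: all 4 remaining candidates are consistent.
CAMP -: all 4 remaining candidates are consistent.
Beta-hemolysis +: excludes Enterococcus faecium, Enterococcus faecalis — 2 left.
Two candidates remain: Staphylococcus aureus and Staphylococcus lugdunensis.
  Coagulase: Staphylococcus aureus +, Staphylococcus lugdunensis - — discriminates.
  Bile esculin: - vs - — same for both, does not separate.
  pyrrolidonyl arylamidase: V vs + — variable for at least one, does not separate.
  Catalase: + vs + — same for both, does not separate.

Coagulase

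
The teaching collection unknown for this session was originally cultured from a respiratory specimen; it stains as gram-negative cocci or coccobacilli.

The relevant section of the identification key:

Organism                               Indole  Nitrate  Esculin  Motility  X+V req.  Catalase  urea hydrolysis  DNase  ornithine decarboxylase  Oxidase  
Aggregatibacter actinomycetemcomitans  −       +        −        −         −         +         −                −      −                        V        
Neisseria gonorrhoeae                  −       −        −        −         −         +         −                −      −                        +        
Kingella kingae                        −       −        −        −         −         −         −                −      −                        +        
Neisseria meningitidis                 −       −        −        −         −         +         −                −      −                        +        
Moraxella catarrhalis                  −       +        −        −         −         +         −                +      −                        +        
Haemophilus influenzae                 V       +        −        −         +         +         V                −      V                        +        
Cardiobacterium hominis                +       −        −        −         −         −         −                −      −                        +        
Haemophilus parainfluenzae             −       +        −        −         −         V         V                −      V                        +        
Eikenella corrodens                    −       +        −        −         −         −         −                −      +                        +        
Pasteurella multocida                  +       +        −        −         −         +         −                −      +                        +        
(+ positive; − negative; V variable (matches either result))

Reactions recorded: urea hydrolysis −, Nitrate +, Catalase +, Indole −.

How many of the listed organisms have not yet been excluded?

Catalase +: excludes Kingella kingae, Cardiobacterium hominis, Eikenella corrodens — 7 left.
Indole −: excludes Pasteurella multocida — 6 left.
urea hydrolysis −: all 6 remaining candidates are consistent.
Nitrate +: excludes Neisseria gonorrhoeae, Neisseria meningitidis — 4 left.
Still consistent: Aggregatibacter actinomycetemcomitans, Haemophilus influenzae, Haemophilus parainfluenzae, Moraxella catarrhalis.

4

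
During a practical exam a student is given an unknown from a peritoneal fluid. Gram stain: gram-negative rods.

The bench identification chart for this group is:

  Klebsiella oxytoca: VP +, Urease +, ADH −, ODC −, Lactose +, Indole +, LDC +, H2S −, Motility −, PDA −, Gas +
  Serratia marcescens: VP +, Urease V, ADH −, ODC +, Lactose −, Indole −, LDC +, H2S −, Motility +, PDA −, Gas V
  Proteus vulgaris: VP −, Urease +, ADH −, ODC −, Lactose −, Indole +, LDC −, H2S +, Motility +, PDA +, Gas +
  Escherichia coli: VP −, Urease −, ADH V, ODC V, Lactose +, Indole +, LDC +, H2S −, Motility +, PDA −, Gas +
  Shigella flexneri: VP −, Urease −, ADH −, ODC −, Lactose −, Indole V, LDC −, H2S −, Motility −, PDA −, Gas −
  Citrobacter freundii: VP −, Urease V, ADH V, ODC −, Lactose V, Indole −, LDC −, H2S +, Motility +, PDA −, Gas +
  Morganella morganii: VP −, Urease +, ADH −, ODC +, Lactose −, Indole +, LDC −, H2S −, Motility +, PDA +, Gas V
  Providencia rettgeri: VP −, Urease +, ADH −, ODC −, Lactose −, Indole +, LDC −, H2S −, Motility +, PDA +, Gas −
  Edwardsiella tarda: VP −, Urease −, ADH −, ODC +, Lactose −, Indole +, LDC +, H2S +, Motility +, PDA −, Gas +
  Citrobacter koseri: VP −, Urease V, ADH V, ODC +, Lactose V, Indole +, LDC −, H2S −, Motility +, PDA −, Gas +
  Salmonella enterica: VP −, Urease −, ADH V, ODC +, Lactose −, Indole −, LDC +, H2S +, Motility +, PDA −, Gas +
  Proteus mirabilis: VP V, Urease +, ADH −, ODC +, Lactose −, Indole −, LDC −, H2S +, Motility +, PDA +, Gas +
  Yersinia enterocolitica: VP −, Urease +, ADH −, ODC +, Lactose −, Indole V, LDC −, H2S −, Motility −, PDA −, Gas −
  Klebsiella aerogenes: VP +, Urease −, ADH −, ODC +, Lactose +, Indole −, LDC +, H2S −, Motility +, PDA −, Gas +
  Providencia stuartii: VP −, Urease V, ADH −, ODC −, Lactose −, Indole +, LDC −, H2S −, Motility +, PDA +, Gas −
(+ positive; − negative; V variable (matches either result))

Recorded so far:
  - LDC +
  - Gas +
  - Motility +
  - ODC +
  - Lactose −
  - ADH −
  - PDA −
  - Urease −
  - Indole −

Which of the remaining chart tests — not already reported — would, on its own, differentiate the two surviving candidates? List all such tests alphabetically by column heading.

Motility +: excludes Klebsiella oxytoca, Shigella flexneri, Yersinia enterocolitica — 12 left.
PDA −: excludes 5 organisms — 7 left.
LDC +: excludes Citrobacter freundii, Citrobacter koseri — 5 left.
Urease −: all 5 remaining candidates are consistent.
ODC +: all 5 remaining candidates are consistent.
ADH −: all 5 remaining candidates are consistent.
Indole −: excludes Escherichia coli, Edwardsiella tarda — 3 left.
Gas +: all 3 remaining candidates are consistent.
Lactose −: excludes Klebsiella aerogenes — 2 left.
Two candidates remain: Salmonella enterica and Serratia marcescens.
  VP: Salmonella enterica −, Serratia marcescens + — discriminates.
  H2S: Salmonella enterica +, Serratia marcescens − — discriminates.

H2S, VP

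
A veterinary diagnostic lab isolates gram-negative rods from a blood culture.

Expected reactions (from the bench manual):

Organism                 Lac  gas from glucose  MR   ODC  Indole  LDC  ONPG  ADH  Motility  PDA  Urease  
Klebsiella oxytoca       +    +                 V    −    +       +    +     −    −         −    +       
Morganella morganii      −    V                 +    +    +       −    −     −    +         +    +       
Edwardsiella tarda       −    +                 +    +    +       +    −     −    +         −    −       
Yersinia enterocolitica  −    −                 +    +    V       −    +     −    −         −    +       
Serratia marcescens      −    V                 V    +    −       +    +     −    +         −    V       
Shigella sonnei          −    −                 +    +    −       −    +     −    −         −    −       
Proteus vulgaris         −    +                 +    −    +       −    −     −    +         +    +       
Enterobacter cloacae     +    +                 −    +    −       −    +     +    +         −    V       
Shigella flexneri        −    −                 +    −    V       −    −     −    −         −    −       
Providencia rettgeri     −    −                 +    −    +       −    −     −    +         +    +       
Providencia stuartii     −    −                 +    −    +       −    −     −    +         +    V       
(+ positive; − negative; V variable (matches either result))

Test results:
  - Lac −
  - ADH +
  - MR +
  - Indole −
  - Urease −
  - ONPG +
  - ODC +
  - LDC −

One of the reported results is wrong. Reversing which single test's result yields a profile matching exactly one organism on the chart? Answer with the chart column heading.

As reported, no row in the chart matches all 8 reactions.
Reversing MR → still no organism matches.
Reversing ODC → still no organism matches.
Reversing Lac → still no organism matches.
Reversing LDC → still no organism matches.
Reversing ADH (to −) → unique match: Shigella sonnei.
Reversing ONPG → still no organism matches.
Reversing Urease → still no organism matches.
Reversing Indole → still no organism matches.

ADH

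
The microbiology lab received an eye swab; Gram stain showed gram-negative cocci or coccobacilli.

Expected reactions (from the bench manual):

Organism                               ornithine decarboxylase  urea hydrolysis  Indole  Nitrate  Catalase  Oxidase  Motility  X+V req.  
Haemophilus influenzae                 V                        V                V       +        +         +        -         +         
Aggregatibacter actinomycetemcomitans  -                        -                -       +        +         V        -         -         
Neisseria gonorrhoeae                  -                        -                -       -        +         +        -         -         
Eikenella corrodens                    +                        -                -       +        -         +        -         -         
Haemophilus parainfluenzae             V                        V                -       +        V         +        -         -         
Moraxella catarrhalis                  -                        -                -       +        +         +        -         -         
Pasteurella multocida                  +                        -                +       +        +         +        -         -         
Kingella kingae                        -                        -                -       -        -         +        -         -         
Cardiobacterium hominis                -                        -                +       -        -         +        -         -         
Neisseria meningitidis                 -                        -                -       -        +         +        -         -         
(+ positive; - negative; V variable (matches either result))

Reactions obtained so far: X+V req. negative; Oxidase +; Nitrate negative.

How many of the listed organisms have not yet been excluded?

X+V req. -: excludes Haemophilus influenzae — 9 left.
Oxidase +: all 9 remaining candidates are consistent.
Nitrate -: excludes 5 organisms — 4 left.
Still consistent: Cardiobacterium hominis, Kingella kingae, Neisseria gonorrhoeae, Neisseria meningitidis.

4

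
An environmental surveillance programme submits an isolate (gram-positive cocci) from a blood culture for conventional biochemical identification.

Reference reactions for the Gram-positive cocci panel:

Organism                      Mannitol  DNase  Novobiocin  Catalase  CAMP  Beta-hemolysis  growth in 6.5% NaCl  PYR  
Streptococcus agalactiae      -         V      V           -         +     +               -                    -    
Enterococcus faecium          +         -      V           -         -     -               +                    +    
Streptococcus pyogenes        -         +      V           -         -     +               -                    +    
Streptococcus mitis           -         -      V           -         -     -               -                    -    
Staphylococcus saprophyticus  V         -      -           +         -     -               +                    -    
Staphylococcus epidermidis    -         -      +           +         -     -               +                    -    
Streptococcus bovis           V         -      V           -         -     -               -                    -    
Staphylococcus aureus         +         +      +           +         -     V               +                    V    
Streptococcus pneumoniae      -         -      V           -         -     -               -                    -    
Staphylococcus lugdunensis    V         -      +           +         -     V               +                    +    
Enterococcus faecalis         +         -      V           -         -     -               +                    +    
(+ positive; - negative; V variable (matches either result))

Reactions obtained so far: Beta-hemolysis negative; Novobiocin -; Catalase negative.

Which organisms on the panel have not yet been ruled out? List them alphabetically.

Novobiocin -: excludes Staphylococcus epidermidis, Staphylococcus aureus, Staphylococcus lugdunensis — 8 left.
Catalase -: excludes Staphylococcus saprophyticus — 7 left.
Beta-hemolysis -: excludes Streptococcus agalactiae, Streptococcus pyogenes — 5 left.

Enterococcus faecalis, Enterococcus faecium, Streptococcus bovis, Streptococcus mitis, Streptococcus pneumoniae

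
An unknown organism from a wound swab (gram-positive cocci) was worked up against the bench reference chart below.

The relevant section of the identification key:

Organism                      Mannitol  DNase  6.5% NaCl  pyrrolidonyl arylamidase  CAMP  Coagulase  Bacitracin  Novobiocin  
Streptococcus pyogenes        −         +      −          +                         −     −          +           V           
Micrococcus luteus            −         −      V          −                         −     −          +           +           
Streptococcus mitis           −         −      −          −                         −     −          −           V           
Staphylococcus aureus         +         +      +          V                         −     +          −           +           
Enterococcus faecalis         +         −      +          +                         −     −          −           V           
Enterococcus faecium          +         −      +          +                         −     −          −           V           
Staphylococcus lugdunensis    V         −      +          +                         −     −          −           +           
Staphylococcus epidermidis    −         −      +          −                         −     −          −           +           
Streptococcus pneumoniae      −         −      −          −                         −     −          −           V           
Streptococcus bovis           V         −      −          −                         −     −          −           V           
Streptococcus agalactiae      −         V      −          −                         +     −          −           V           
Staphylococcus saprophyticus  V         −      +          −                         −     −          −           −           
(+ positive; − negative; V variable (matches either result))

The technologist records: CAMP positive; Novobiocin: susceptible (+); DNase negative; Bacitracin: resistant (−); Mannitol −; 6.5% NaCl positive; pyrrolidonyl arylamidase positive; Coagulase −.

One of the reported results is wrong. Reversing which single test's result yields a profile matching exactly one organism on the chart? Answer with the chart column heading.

CAMP

As reported, no row in the chart matches all 8 reactions.
Reversing pyrrolidonyl arylamidase → still no organism matches.
Reversing Bacitracin → still no organism matches.
Reversing Coagulase → still no organism matches.
Reversing Mannitol → still no organism matches.
Reversing 6.5% NaCl → still no organism matches.
Reversing Novobiocin → still no organism matches.
Reversing DNase → still no organism matches.
Reversing CAMP (to −) → unique match: Staphylococcus lugdunensis.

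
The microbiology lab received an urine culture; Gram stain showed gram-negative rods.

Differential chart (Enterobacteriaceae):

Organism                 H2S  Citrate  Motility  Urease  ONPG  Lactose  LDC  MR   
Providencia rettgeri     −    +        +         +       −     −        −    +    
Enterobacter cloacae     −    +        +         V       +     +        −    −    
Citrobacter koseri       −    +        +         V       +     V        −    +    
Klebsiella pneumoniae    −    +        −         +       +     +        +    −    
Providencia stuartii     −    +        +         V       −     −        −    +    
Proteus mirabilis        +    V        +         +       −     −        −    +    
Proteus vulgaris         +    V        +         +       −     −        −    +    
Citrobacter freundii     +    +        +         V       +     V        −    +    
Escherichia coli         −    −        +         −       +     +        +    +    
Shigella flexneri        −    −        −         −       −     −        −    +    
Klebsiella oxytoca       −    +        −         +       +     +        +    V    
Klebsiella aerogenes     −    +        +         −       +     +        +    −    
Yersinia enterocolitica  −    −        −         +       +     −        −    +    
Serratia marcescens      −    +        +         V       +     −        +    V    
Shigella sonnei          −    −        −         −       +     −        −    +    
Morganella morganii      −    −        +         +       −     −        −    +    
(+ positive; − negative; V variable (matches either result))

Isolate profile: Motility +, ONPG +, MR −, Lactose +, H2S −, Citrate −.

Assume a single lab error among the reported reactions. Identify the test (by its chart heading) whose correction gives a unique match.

As reported, no row in the chart matches all 6 reactions.
Reversing Motility → still no organism matches.
Reversing H2S → still no organism matches.
Reversing MR (to +) → unique match: Escherichia coli.
Reversing ONPG → still no organism matches.
Reversing Lactose → still no organism matches.
Reversing Citrate → 2 organisms match (not unique).

MR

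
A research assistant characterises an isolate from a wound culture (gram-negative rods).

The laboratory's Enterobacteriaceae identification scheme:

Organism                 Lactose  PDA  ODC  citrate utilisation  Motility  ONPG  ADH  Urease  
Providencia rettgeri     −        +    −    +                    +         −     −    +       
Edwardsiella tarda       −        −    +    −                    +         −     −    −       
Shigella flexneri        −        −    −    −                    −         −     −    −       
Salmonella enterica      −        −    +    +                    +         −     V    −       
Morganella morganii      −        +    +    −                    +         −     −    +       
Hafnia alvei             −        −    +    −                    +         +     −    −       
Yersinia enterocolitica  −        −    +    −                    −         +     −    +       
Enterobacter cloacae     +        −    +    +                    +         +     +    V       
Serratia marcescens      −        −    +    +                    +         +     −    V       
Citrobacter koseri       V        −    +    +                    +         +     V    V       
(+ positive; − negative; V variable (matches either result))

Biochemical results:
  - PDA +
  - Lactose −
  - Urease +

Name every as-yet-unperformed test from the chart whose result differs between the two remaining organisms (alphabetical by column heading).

citrate utilisation, ODC

PDA +: excludes 8 organisms — 2 left.
Urease +: all 2 remaining candidates are consistent.
Lactose −: all 2 remaining candidates are consistent.
Two candidates remain: Morganella morganii and Providencia rettgeri.
  ODC: Morganella morganii +, Providencia rettgeri − — discriminates.
  citrate utilisation: Morganella morganii −, Providencia rettgeri + — discriminates.
  Motility: + vs + — same for both, does not separate.
  ONPG: − vs − — same for both, does not separate.
  ADH: − vs − — same for both, does not separate.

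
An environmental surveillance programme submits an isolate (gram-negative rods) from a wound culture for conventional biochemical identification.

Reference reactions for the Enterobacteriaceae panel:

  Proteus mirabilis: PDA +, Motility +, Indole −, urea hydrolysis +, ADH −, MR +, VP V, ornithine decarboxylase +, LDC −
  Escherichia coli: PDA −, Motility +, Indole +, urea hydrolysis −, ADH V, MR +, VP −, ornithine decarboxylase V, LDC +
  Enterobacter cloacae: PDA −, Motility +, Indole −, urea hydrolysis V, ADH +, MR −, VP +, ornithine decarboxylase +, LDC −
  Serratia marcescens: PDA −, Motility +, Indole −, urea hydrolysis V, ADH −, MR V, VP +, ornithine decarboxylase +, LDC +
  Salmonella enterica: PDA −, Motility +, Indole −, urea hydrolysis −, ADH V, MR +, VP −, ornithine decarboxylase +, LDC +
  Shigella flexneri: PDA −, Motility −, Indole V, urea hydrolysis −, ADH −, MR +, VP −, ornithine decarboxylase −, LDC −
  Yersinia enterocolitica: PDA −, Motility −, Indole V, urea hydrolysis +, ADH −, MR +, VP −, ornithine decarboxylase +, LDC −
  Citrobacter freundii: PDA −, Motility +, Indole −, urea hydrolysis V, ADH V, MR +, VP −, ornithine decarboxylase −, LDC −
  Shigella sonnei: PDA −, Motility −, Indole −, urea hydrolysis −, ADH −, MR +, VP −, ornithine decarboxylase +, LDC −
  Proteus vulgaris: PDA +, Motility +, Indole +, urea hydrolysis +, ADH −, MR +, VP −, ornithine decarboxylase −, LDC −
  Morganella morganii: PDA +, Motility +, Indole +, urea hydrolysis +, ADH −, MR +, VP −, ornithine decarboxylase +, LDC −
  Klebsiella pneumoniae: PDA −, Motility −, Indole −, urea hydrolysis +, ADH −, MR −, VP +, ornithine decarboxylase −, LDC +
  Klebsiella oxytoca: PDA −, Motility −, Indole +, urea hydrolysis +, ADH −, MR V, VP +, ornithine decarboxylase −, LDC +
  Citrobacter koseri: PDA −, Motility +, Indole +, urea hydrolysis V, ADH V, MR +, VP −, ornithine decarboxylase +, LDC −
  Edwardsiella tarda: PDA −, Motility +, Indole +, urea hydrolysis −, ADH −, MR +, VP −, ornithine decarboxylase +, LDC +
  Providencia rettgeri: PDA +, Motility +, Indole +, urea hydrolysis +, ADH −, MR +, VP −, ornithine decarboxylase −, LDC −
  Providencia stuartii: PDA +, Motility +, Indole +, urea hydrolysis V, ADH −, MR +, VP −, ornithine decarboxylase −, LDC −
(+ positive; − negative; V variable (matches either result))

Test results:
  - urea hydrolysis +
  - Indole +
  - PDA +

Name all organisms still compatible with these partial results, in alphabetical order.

Morganella morganii, Proteus vulgaris, Providencia rettgeri, Providencia stuartii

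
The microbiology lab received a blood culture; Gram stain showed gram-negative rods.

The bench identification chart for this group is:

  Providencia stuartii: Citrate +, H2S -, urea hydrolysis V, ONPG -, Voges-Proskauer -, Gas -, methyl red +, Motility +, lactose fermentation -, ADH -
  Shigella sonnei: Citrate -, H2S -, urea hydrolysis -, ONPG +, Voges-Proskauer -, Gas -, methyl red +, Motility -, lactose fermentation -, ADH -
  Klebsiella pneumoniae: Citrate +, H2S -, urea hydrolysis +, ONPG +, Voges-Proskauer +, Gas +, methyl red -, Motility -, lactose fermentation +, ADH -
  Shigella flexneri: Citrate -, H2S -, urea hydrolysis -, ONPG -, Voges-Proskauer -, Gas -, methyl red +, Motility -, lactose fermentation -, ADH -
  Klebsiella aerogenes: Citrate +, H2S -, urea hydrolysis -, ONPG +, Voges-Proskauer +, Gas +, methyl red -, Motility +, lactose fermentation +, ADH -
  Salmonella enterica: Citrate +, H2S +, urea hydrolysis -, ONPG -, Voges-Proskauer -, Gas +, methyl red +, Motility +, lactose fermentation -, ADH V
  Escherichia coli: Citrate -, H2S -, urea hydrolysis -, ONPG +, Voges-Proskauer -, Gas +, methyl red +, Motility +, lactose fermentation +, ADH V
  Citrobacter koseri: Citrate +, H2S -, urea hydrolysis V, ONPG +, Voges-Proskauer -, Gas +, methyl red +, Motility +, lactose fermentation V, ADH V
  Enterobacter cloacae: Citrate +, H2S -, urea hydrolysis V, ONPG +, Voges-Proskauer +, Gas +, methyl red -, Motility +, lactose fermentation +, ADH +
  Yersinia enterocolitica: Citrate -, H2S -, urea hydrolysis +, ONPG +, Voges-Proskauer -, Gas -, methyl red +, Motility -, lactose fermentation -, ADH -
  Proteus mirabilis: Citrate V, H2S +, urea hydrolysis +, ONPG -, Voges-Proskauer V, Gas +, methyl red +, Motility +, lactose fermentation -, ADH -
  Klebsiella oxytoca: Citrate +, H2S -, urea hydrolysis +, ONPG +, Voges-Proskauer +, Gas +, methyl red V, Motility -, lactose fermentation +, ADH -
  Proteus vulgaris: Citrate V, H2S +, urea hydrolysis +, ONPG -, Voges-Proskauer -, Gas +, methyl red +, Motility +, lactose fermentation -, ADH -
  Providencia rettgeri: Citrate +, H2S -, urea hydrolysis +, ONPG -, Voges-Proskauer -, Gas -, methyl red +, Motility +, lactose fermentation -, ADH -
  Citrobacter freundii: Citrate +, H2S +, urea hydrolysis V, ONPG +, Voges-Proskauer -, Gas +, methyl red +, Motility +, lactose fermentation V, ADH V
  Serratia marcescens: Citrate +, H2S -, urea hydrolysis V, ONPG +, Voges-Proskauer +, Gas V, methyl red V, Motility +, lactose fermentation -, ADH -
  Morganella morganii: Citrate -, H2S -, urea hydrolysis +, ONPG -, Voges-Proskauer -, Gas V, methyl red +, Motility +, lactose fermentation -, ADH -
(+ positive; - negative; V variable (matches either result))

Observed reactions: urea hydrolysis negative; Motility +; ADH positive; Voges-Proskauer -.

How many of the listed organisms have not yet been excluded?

ADH +: excludes 12 organisms — 5 left.
Motility +: all 5 remaining candidates are consistent.
urea hydrolysis -: all 5 remaining candidates are consistent.
Voges-Proskauer -: excludes Enterobacter cloacae — 4 left.
Still consistent: Citrobacter freundii, Citrobacter koseri, Escherichia coli, Salmonella enterica.

4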